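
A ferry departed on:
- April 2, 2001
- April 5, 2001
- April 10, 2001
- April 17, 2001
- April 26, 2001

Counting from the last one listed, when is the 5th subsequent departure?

Intervals are 3, 5, 7, 9 days — an arithmetic progression with common difference 2.
Next gap: 11 days. April 26, 2001 + 11 days = May 7, 2001.
Next gap: 13 days. May 7, 2001 + 13 days = May 20, 2001.
Next gap: 15 days. May 20, 2001 + 15 days = June 4, 2001.
Next gap: 17 days. June 4, 2001 + 17 days = June 21, 2001.
Next gap: 19 days. June 21, 2001 + 19 days = July 10, 2001.

July 10, 2001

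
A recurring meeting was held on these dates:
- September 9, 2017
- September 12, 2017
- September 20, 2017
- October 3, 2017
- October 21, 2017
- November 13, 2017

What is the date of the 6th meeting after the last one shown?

The spacing grows by 5 each time: 3, 8, 13, 18, 23 days.
Next gap: 28 days. November 13, 2017 + 28 days = December 11, 2017.
Next gap: 33 days. December 11, 2017 + 33 days = January 13, 2018.
Next gap: 38 days. January 13, 2018 + 38 days = February 20, 2018.
Next gap: 43 days. February 20, 2018 + 43 days = April 4, 2018.
Next gap: 48 days. April 4, 2018 + 48 days = May 22, 2018.
Next gap: 53 days. May 22, 2018 + 53 days = July 14, 2018.

July 14, 2018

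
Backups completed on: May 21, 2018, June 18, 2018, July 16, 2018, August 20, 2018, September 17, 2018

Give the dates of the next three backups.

October 15, 2018; November 19, 2018; December 17, 2018

Gaps: 28, 28, 35, 28 days — a mix of 28 and 35. Every date is a Monday.
Each is the 3rd Monday of its month.
3rd Monday of October 2018: October 15, 2018.
November 2018 — 3rd Monday is November 19, 2018.
3rd Monday of December 2018: December 17, 2018.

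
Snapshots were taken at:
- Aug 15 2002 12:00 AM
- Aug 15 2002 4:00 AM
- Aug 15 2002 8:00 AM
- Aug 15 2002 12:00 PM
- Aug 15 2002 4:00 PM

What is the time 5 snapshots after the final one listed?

Aug 16 2002 12:00 PM

Spacing: 4, 4, 4, 4 h — constant 4 h.
Aug 15 2002 4:00 PM + 4 h = Aug 15 2002 8:00 PM.
Aug 15 2002 8:00 PM + 4 h = Aug 16 2002 12:00 AM.
Aug 16 2002 12:00 AM + 4 h = Aug 16 2002 4:00 AM.
Aug 16 2002 4:00 AM + 4 h = Aug 16 2002 8:00 AM.
Aug 16 2002 8:00 AM + 4 h = Aug 16 2002 12:00 PM.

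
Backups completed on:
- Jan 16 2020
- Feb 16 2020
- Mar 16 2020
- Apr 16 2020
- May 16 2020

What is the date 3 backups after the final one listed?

The day-of-month is always 16 (31, 29, 31, 30 days between events).
So this recurs on the 16th of each month.
Next: June 2020 → Jun 16 2020.
July 2020: Jul 16 2020.
Next: August 2020 → Aug 16 2020.

Aug 16 2020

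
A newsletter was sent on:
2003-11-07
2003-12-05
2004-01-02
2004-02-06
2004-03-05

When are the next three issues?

2004-04-02, 2004-05-07, 2004-06-04

Gaps: 28, 28, 35, 28 days — a mix of 28 and 35. Every date is a Friday.
Each is the 1st Friday of its month.
April 2004 — 1st Friday is 2004-04-02.
1st Friday of May 2004: 2004-05-07.
June 2004 — 1st Friday is 2004-06-04.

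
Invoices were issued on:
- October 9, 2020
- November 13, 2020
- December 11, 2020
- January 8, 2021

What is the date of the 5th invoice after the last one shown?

These are Fridays at 28- or 35-day spacing (35, 28, 28).
The pattern: 2nd Friday of the month.
February 2021 — 2nd Friday is February 12, 2021.
March 2021 — 2nd Friday is March 12, 2021.
April 2021 — 2nd Friday is April 9, 2021.
2nd Friday of May 2021: May 14, 2021.
2nd Friday of June 2021: June 11, 2021.

June 11, 2021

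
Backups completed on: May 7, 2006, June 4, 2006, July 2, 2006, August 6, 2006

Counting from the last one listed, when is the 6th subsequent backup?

February 4, 2007

All dates are Sundays, 28, 28, 35 days apart.
Specifically, the 1st Sunday of each month.
1st Sunday of September 2006: September 3, 2006.
1st Sunday of October 2006: October 1, 2006.
1st Sunday of November 2006: November 5, 2006.
December 2006 — 1st Sunday is December 3, 2006.
January 2007 — 1st Sunday is January 7, 2007.
1st Sunday of February 2007: February 4, 2007.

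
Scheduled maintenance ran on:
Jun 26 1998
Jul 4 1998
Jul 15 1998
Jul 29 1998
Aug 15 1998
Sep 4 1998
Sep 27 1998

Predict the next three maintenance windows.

Oct 23 1998, Nov 21 1998, Dec 23 1998

The spacing grows by 3 each time: 8, 11, 14, 17, 20, 23 days.
Next gap: 26 days. Sep 27 1998 + 26 days = Oct 23 1998.
Next gap: 29 days. Oct 23 1998 + 29 days = Nov 21 1998.
Next gap: 32 days. Nov 21 1998 + 32 days = Dec 23 1998.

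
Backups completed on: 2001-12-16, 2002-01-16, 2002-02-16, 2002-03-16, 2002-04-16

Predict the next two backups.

Gaps: 31, 31, 28, 31 days — not constant. Every event is on the 16th of the month.
Pattern: the 16th of each month.
Next: May 2002 → 2002-05-16.
Next: June 2002 → 2002-06-16.

2002-05-16, 2002-06-16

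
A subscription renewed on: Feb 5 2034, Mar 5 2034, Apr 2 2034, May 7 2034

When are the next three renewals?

Gaps: 28, 28, 35 days — a mix of 28 and 35. Every date is a Sunday.
Each is the 1st Sunday of its month.
June 2034 — 1st Sunday is Jun 4 2034.
1st Sunday of July 2034: Jul 2 2034.
August 2034 — 1st Sunday is Aug 6 2034.

Jun 4 2034, Jul 2 2034, Aug 6 2034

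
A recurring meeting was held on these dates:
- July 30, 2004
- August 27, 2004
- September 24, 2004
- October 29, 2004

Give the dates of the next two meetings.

All Fridays; the gaps (28, 28, 35) vary with month length.
This is the last Friday of each month.
Last Friday of November 2004: November 26, 2004.
Last Friday of December 2004: December 31, 2004.

November 26, 2004; December 31, 2004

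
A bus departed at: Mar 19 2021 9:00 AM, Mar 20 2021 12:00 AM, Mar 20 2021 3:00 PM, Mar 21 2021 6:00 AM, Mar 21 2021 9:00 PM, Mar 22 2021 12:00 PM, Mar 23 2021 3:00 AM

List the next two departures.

The interval is a steady 15 hours (15, 15, 15, 15, 15, 15).
Mar 23 2021 3:00 AM + 15 h = Mar 23 2021 6:00 PM.
Mar 23 2021 6:00 PM + 15 h = Mar 24 2021 9:00 AM.

Mar 23 2021 6:00 PM, Mar 24 2021 9:00 AM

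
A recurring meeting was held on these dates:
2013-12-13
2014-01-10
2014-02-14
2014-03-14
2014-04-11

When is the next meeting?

2014-05-09

Gaps: 28, 35, 28, 28 days — a mix of 28 and 35. Every date is a Friday.
Each is the 2nd Friday of its month.
2nd Friday of May 2014: 2014-05-09.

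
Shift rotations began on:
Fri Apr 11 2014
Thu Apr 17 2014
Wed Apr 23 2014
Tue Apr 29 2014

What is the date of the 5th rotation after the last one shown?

Every event comes 6 days after the last (6, 6, 6).
Tue Apr 29 2014 + 6 days = Mon May 5 2014.
Mon May 5 2014 + 6 days = Sun May 11 2014.
Sun May 11 2014 + 6 days = Sat May 17 2014.
Sat May 17 2014 + 6 days = Fri May 23 2014.
Fri May 23 2014 + 6 days = Thu May 29 2014.

Thu May 29 2014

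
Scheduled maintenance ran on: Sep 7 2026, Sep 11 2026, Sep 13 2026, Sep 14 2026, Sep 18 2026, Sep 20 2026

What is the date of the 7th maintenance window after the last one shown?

Oct 5 2026

The gap pattern 4, 2, 1, 4, 2 repeats every 3 events.
These are the Mondays, Fridays and Sundays of each week.
Next Monday: Sep 21 2026.
Next Friday: Sep 25 2026.
Next Sunday: Sep 27 2026.
The following Monday is Sep 28 2026.
The following Friday is Oct 2 2026.
The following Sunday is Oct 4 2026.
The following Monday is Oct 5 2026.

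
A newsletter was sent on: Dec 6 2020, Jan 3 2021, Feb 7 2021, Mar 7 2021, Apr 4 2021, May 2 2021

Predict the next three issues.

Jun 6 2021, Jul 4 2021, Aug 1 2021

These are Sundays at 28- or 35-day spacing (28, 35, 28, 28, 28).
The pattern: 1st Sunday of the month.
June 2021 — 1st Sunday is Jun 6 2021.
July 2021 — 1st Sunday is Jul 4 2021.
1st Sunday of August 2021: Aug 1 2021.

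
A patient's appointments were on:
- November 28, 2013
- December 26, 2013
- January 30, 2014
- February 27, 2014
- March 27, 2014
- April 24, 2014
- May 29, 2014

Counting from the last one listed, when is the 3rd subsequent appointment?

August 28, 2014

Every date is a Thursday; gaps 28, 35, 28, 28, 28, 35 days.
Each is the last Thursday of its month (at least one falls on the 29th or later, ruling out '4th Thursday').
June 2014 ends with Thursday June 26, 2014.
July 2014 ends with Thursday July 31, 2014.
August 2014 ends with Thursday August 28, 2014.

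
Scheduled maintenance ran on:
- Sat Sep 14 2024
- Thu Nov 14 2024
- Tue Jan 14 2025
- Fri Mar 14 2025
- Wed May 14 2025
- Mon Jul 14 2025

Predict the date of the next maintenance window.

The day-of-month is always 14 (61, 61, 59, 61, 61 days between events).
So this recurs on the 14th of every 2 months.
Next: September 2025 → Sun Sep 14 2025.

Sun Sep 14 2025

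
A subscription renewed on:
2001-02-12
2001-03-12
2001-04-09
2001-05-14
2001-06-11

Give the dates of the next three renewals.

These are Mondays at 28- or 35-day spacing (28, 28, 35, 28).
The pattern: 2nd Monday of the month.
July 2001 — 2nd Monday is 2001-07-09.
2nd Monday of August 2001: 2001-08-13.
September 2001 — 2nd Monday is 2001-09-10.

2001-07-09, 2001-08-13, 2001-09-10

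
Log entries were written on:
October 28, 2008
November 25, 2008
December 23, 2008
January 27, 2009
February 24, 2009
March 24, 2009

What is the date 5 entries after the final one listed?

All dates are Tuesdays, 28, 28, 35, 28, 28 days apart.
Specifically, the 4th Tuesday of each month.
4th Tuesday of April 2009: April 28, 2009.
May 2009 — 4th Tuesday is May 26, 2009.
4th Tuesday of June 2009: June 23, 2009.
4th Tuesday of July 2009: July 28, 2009.
August 2009 — 4th Tuesday is August 25, 2009.

August 25, 2009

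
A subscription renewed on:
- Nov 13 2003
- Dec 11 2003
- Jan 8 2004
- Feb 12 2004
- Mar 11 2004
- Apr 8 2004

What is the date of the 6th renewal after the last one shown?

Oct 14 2004

All dates are Thursdays, 28, 28, 35, 28, 28 days apart.
Specifically, the 2nd Thursday of each month.
2nd Thursday of May 2004: May 13 2004.
June 2004 — 2nd Thursday is Jun 10 2004.
2nd Thursday of July 2004: Jul 8 2004.
2nd Thursday of August 2004: Aug 12 2004.
September 2004 — 2nd Thursday is Sep 9 2004.
2nd Thursday of October 2004: Oct 14 2004.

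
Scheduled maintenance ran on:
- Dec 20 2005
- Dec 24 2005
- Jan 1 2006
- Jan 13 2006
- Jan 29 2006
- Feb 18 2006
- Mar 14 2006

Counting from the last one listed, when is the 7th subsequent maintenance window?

Intervals are 4, 8, 12, 16, 20, 24 days — an arithmetic progression with common difference 4.
Next gap: 28 days. Mar 14 2006 + 28 days = Apr 11 2006.
Next gap: 32 days. Apr 11 2006 + 32 days = May 13 2006.
Next gap: 36 days. May 13 2006 + 36 days = Jun 18 2006.
Next gap: 40 days. Jun 18 2006 + 40 days = Jul 28 2006.
Next gap: 44 days. Jul 28 2006 + 44 days = Sep 10 2006.
Next gap: 48 days. Sep 10 2006 + 48 days = Oct 28 2006.
Next gap: 52 days. Oct 28 2006 + 52 days = Dec 19 2006.

Dec 19 2006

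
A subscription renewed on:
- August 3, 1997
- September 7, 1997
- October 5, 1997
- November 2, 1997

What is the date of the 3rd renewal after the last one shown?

February 1, 1998

Gaps: 35, 28, 28 days — a mix of 28 and 35. Every date is a Sunday.
Each is the 1st Sunday of its month.
1st Sunday of December 1997: December 7, 1997.
1st Sunday of January 1998: January 4, 1998.
1st Sunday of February 1998: February 1, 1998.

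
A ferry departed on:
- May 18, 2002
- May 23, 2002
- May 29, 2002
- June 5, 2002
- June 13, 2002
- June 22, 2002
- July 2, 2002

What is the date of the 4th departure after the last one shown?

August 21, 2002

The spacing grows by 1 each time: 5, 6, 7, 8, 9, 10 days.
Next gap: 11 days. July 2, 2002 + 11 days = July 13, 2002.
Next gap: 12 days. July 13, 2002 + 12 days = July 25, 2002.
Next gap: 13 days. July 25, 2002 + 13 days = August 7, 2002.
Next gap: 14 days. August 7, 2002 + 14 days = August 21, 2002.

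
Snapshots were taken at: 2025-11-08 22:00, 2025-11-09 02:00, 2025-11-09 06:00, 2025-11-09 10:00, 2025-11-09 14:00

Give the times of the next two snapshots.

The interval is a steady 4 hours (4, 4, 4, 4).
2025-11-09 14:00 + 4 h = 2025-11-09 18:00.
2025-11-09 18:00 + 4 h = 2025-11-09 22:00.

2025-11-09 18:00, 2025-11-09 22:00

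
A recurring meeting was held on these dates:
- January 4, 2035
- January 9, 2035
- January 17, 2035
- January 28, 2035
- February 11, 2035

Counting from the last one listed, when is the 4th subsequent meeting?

Intervals are 5, 8, 11, 14 days — an arithmetic progression with common difference 3.
Next gap: 17 days. February 11, 2035 + 17 days = February 28, 2035.
Next gap: 20 days. February 28, 2035 + 20 days = March 20, 2035.
Next gap: 23 days. March 20, 2035 + 23 days = April 12, 2035.
Next gap: 26 days. April 12, 2035 + 26 days = May 8, 2035.

May 8, 2035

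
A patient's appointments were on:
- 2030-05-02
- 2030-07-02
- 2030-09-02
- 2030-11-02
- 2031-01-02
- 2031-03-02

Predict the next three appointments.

2031-05-02, 2031-07-02, 2031-09-02

The day-of-month is always 2 (61, 62, 61, 61, 59 days between events).
So this recurs on the 2nd of every 2 months.
May 2031: 2031-05-02.
July 2031: 2031-07-02.
September 2031: 2031-09-02.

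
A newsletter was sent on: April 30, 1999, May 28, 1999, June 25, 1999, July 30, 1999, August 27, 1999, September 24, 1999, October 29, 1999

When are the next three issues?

These are Fridays with 28, 28, 35, 28, 28, 35-day gaps.
Each is the final Friday of its month — April 30, 1999 is past the 28th, so '4th Friday' doesn't fit.
Last Friday of November 1999: November 26, 1999.
Last Friday of December 1999: December 31, 1999.
Last Friday of January 2000: January 28, 2000.

November 26, 1999; December 31, 1999; January 28, 2000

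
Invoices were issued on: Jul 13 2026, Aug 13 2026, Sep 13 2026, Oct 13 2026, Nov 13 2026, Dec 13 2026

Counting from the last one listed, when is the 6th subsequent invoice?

Jun 13 2027

The day-of-month is always 13 (31, 31, 30, 31, 30 days between events).
So this recurs on the 13th of each month.
January 2027: Jan 13 2027.
Next: February 2027 → Feb 13 2027.
March 2027: Mar 13 2027.
April 2027: Apr 13 2027.
Next: May 2027 → May 13 2027.
June 2027: Jun 13 2027.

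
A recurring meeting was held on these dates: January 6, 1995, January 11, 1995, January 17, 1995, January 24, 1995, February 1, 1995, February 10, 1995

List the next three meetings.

The spacing grows by 1 each time: 5, 6, 7, 8, 9 days.
Next gap: 10 days. February 10, 1995 + 10 days = February 20, 1995.
Next gap: 11 days. February 20, 1995 + 11 days = March 3, 1995.
Next gap: 12 days. March 3, 1995 + 12 days = March 15, 1995.

February 20, 1995; March 3, 1995; March 15, 1995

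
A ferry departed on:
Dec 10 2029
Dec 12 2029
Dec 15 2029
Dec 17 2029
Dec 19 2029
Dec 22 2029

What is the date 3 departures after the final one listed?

Dec 29 2029

The gap pattern 2, 3, 2, 2, 3 repeats every 3 events.
These are the Mondays, Wednesdays and Saturdays of each week.
The following Monday is Dec 24 2029.
Next Wednesday: Dec 26 2029.
The following Saturday is Dec 29 2029.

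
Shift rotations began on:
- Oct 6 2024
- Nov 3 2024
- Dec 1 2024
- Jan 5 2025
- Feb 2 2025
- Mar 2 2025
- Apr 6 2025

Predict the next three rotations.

These are Sundays at 28- or 35-day spacing (28, 28, 35, 28, 28, 35).
The pattern: 1st Sunday of the month.
1st Sunday of May 2025: May 4 2025.
1st Sunday of June 2025: Jun 1 2025.
1st Sunday of July 2025: Jul 6 2025.

May 4 2025, Jun 1 2025, Jul 6 2025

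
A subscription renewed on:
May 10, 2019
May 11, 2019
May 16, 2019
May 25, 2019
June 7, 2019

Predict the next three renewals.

Intervals are 1, 5, 9, 13 days — an arithmetic progression with common difference 4.
Next gap: 17 days. June 7, 2019 + 17 days = June 24, 2019.
Next gap: 21 days. June 24, 2019 + 21 days = July 15, 2019.
Next gap: 25 days. July 15, 2019 + 25 days = August 9, 2019.

June 24, 2019; July 15, 2019; August 9, 2019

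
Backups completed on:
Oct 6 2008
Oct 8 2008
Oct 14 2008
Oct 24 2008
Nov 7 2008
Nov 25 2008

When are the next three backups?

Dec 17 2008, Jan 12 2009, Feb 11 2009

The spacing grows by 4 each time: 2, 6, 10, 14, 18 days.
Next gap: 22 days. Nov 25 2008 + 22 days = Dec 17 2008.
Next gap: 26 days. Dec 17 2008 + 26 days = Jan 12 2009.
Next gap: 30 days. Jan 12 2009 + 30 days = Feb 11 2009.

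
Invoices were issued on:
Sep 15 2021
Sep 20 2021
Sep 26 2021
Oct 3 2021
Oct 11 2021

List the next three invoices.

Intervals are 5, 6, 7, 8 days — an arithmetic progression with common difference 1.
Next gap: 9 days. Oct 11 2021 + 9 days = Oct 20 2021.
Next gap: 10 days. Oct 20 2021 + 10 days = Oct 30 2021.
Next gap: 11 days. Oct 30 2021 + 11 days = Nov 10 2021.

Oct 20 2021, Oct 30 2021, Nov 10 2021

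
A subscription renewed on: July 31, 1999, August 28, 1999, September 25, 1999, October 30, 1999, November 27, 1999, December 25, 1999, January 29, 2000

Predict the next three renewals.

These are Saturdays with 28, 28, 35, 28, 28, 35-day gaps.
Each is the final Saturday of its month — July 31, 1999 is past the 28th, so '4th Saturday' doesn't fit.
February 2000 ends with Saturday February 26, 2000.
March 2000 ends with Saturday March 25, 2000.
Last Saturday of April 2000: April 29, 2000.

February 26, 2000; March 25, 2000; April 29, 2000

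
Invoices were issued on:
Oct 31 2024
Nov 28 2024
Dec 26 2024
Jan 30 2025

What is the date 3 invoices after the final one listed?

Every date is a Thursday; gaps 28, 28, 35 days.
Each is the last Thursday of its month (at least one falls on the 29th or later, ruling out '4th Thursday').
February 2025 ends with Thursday Feb 27 2025.
March 2025 ends with Thursday Mar 27 2025.
Last Thursday of April 2025: Apr 24 2025.

Apr 24 2025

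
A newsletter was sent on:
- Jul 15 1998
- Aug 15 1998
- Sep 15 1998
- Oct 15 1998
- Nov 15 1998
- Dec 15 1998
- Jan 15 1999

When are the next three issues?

Each date is the 15th; the gaps (31, 31, 30, 31, 30, 31) track the month lengths.
The rule is the 15th of each month.
Next: February 1999 → Feb 15 1999.
Next: March 1999 → Mar 15 1999.
Next: April 1999 → Apr 15 1999.

Feb 15 1999, Mar 15 1999, Apr 15 1999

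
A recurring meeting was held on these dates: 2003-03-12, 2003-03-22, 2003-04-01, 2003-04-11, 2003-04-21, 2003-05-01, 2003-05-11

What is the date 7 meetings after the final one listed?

Gaps between consecutive events: 10, 10, 10, 10, 10, 10 days — a constant 10-day interval.
2003-05-11 + 10 days = 2003-05-21.
2003-05-21 + 10 days = 2003-05-31.
2003-05-31 + 10 days = 2003-06-10.
2003-06-10 + 10 days = 2003-06-20.
2003-06-20 + 10 days = 2003-06-30.
2003-06-30 + 10 days = 2003-07-10.
2003-07-10 + 10 days = 2003-07-20.

2003-07-20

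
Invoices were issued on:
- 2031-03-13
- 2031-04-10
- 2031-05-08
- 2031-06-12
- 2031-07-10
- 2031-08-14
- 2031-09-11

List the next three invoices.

All dates are Thursdays, 28, 28, 35, 28, 35, 28 days apart.
Specifically, the 2nd Thursday of each month.
2nd Thursday of October 2031: 2031-10-09.
2nd Thursday of November 2031: 2031-11-13.
2nd Thursday of December 2031: 2031-12-11.

2031-10-09, 2031-11-13, 2031-12-11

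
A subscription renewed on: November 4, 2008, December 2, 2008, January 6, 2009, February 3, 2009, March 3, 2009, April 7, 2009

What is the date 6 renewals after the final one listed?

October 6, 2009

Gaps: 28, 35, 28, 28, 35 days — a mix of 28 and 35. Every date is a Tuesday.
Each is the 1st Tuesday of its month.
May 2009 — 1st Tuesday is May 5, 2009.
1st Tuesday of June 2009: June 2, 2009.
July 2009 — 1st Tuesday is July 7, 2009.
August 2009 — 1st Tuesday is August 4, 2009.
September 2009 — 1st Tuesday is September 1, 2009.
October 2009 — 1st Tuesday is October 6, 2009.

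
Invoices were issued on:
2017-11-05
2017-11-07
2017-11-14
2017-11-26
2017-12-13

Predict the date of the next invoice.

Gaps: 2, 7, 12, 17 days — each gap is 5 larger than the previous one.
Next gap: 22 days. 2017-12-13 + 22 days = 2018-01-04.

2018-01-04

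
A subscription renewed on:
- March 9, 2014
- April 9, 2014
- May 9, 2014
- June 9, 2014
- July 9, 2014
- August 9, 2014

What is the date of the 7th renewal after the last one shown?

March 9, 2015

The day-of-month is always 9 (31, 30, 31, 30, 31 days between events).
So this recurs on the 9th of each month.
Next: September 2014 → September 9, 2014.
Next: October 2014 → October 9, 2014.
November 2014: November 9, 2014.
Next: December 2014 → December 9, 2014.
January 2015: January 9, 2015.
February 2015: February 9, 2015.
Next: March 2015 → March 9, 2015.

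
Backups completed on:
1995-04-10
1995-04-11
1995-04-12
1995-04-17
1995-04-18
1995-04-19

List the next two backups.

Gaps: 1, 1, 5, 1, 1 days — not constant, but cyclic with period 3.
The events fall on every Monday, Tuesday and Wednesday.
The following Monday is 1995-04-24.
Next Tuesday: 1995-04-25.

1995-04-24, 1995-04-25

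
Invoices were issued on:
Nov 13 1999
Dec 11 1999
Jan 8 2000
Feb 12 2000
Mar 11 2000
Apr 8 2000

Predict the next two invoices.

May 13 2000, Jun 10 2000

All dates are Saturdays, 28, 28, 35, 28, 28 days apart.
Specifically, the 2nd Saturday of each month.
2nd Saturday of May 2000: May 13 2000.
June 2000 — 2nd Saturday is Jun 10 2000.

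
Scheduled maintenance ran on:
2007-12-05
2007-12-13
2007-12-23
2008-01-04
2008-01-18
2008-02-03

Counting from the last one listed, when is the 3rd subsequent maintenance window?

2008-04-03

Intervals are 8, 10, 12, 14, 16 days — an arithmetic progression with common difference 2.
Next gap: 18 days. 2008-02-03 + 18 days = 2008-02-21.
Next gap: 20 days. 2008-02-21 + 20 days = 2008-03-12.
Next gap: 22 days. 2008-03-12 + 22 days = 2008-04-03.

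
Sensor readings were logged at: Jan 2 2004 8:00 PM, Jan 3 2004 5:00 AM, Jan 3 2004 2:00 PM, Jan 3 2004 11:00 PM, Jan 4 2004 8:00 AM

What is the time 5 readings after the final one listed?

Gaps: 9, 9, 9, 9 hours — each event is 9 hours after the previous one.
Jan 4 2004 8:00 AM + 9 h = Jan 4 2004 5:00 PM.
Jan 4 2004 5:00 PM + 9 h = Jan 5 2004 2:00 AM.
Jan 5 2004 2:00 AM + 9 h = Jan 5 2004 11:00 AM.
Jan 5 2004 11:00 AM + 9 h = Jan 5 2004 8:00 PM.
Jan 5 2004 8:00 PM + 9 h = Jan 6 2004 5:00 AM.

Jan 6 2004 5:00 AM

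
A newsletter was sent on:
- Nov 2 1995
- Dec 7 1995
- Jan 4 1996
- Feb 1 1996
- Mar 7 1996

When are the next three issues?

Apr 4 1996, May 2 1996, Jun 6 1996

These are Thursdays at 28- or 35-day spacing (35, 28, 28, 35).
The pattern: 1st Thursday of the month.
April 1996 — 1st Thursday is Apr 4 1996.
May 1996 — 1st Thursday is May 2 1996.
1st Thursday of June 1996: Jun 6 1996.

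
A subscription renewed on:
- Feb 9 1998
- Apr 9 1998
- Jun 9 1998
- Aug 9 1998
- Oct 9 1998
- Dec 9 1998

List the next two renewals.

Feb 9 1999, Apr 9 1999

The day-of-month is always 9 (59, 61, 61, 61, 61 days between events).
So this recurs on the 9th of every 2 months.
February 1999: Feb 9 1999.
Next: April 1999 → Apr 9 1999.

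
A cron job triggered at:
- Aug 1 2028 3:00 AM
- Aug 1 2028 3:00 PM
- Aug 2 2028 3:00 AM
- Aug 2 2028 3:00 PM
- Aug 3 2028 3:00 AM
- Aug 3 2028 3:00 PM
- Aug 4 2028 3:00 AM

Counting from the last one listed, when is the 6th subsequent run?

The interval is a steady 12 hours (12, 12, 12, 12, 12, 12).
Aug 4 2028 3:00 AM + 12 h = Aug 4 2028 3:00 PM.
Aug 4 2028 3:00 PM + 12 h = Aug 5 2028 3:00 AM.
Aug 5 2028 3:00 AM + 12 h = Aug 5 2028 3:00 PM.
Aug 5 2028 3:00 PM + 12 h = Aug 6 2028 3:00 AM.
Aug 6 2028 3:00 AM + 12 h = Aug 6 2028 3:00 PM.
Aug 6 2028 3:00 PM + 12 h = Aug 7 2028 3:00 AM.

Aug 7 2028 3:00 AM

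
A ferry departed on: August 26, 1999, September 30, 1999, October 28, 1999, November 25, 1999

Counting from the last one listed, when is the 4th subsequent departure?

March 30, 2000

These are Thursdays with 35, 28, 28-day gaps.
Each is the final Thursday of its month — September 30, 1999 is past the 28th, so '4th Thursday' doesn't fit.
Last Thursday of December 1999: December 30, 1999.
January 2000 ends with Thursday January 27, 2000.
February 2000 ends with Thursday February 24, 2000.
March 2000 ends with Thursday March 30, 2000.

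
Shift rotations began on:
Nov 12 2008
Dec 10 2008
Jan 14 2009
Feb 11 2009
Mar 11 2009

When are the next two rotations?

Gaps: 28, 35, 28, 28 days — a mix of 28 and 35. Every date is a Wednesday.
Each is the 2nd Wednesday of its month.
2nd Wednesday of April 2009: Apr 8 2009.
May 2009 — 2nd Wednesday is May 13 2009.

Apr 8 2009, May 13 2009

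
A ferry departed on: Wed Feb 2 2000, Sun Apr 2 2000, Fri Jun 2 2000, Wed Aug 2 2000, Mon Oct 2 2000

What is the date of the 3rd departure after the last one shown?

Mon Apr 2 2001

The day-of-month is always 2 (60, 61, 61, 61 days between events).
So this recurs on the 2nd of every 2 months.
Next: December 2000 → Sat Dec 2 2000.
Next: February 2001 → Fri Feb 2 2001.
April 2001: Mon Apr 2 2001.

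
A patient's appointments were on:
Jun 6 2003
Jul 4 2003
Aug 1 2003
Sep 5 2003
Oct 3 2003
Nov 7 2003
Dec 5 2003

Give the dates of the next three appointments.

Jan 2 2004, Feb 6 2004, Mar 5 2004

These are Fridays at 28- or 35-day spacing (28, 28, 35, 28, 35, 28).
The pattern: 1st Friday of the month.
1st Friday of January 2004: Jan 2 2004.
February 2004 — 1st Friday is Feb 6 2004.
March 2004 — 1st Friday is Mar 5 2004.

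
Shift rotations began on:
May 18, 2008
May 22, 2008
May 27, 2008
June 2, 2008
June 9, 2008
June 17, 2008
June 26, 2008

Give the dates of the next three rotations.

Gaps: 4, 5, 6, 7, 8, 9 days — each gap is 1 larger than the previous one.
Next gap: 10 days. June 26, 2008 + 10 days = July 6, 2008.
Next gap: 11 days. July 6, 2008 + 11 days = July 17, 2008.
Next gap: 12 days. July 17, 2008 + 12 days = July 29, 2008.

July 6, 2008; July 17, 2008; July 29, 2008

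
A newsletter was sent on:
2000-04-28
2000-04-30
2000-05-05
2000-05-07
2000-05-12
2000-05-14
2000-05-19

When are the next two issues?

Gaps: 2, 5, 2, 5, 2, 5 days — not constant, but cyclic with period 2.
The events fall on every Friday and Sunday.
Next Sunday: 2000-05-21.
Next Friday: 2000-05-26.

2000-05-21, 2000-05-26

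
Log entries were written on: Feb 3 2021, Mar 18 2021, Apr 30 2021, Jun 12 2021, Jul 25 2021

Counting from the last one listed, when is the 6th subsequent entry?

Apr 9 2022

Gaps between consecutive events: 43, 43, 43, 43 days — a constant 43-day interval.
Jul 25 2021 + 43 days = Sep 6 2021.
Sep 6 2021 + 43 days = Oct 19 2021.
Oct 19 2021 + 43 days = Dec 1 2021.
Dec 1 2021 + 43 days = Jan 13 2022.
Jan 13 2022 + 43 days = Feb 25 2022.
Feb 25 2022 + 43 days = Apr 9 2022.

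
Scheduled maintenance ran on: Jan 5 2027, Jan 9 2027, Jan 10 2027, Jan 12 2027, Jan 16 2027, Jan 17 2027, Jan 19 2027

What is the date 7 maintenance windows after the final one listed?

Feb 6 2027

Gaps: 4, 1, 2, 4, 1, 2 days — not constant, but cyclic with period 3.
The events fall on every Tuesday, Saturday and Sunday.
The following Saturday is Jan 23 2027.
Next Sunday: Jan 24 2027.
The following Tuesday is Jan 26 2027.
The following Saturday is Jan 30 2027.
The following Sunday is Jan 31 2027.
Next Tuesday: Feb 2 2027.
The following Saturday is Feb 6 2027.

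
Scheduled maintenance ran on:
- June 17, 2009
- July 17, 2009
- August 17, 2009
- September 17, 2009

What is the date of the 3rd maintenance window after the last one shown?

December 17, 2009

The day-of-month is always 17 (30, 31, 31 days between events).
So this recurs on the 17th of each month.
Next: October 2009 → October 17, 2009.
November 2009: November 17, 2009.
December 2009: December 17, 2009.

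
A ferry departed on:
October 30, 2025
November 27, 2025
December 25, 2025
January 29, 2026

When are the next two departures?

February 26, 2026; March 26, 2026

Every date is a Thursday; gaps 28, 28, 35 days.
Each is the last Thursday of its month (at least one falls on the 29th or later, ruling out '4th Thursday').
Last Thursday of February 2026: February 26, 2026.
Last Thursday of March 2026: March 26, 2026.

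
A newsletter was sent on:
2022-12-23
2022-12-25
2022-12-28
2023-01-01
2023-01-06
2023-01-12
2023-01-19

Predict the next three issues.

2023-01-27, 2023-02-05, 2023-02-15

Intervals are 2, 3, 4, 5, 6, 7 days — an arithmetic progression with common difference 1.
Next gap: 8 days. 2023-01-19 + 8 days = 2023-01-27.
Next gap: 9 days. 2023-01-27 + 9 days = 2023-02-05.
Next gap: 10 days. 2023-02-05 + 10 days = 2023-02-15.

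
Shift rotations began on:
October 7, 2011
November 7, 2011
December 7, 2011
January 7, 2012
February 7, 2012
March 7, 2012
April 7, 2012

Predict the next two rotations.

May 7, 2012; June 7, 2012

Gaps: 31, 30, 31, 31, 29, 31 days — not constant. Every event is on the 7th of the month.
Pattern: the 7th of each month.
Next: May 2012 → May 7, 2012.
Next: June 2012 → June 7, 2012.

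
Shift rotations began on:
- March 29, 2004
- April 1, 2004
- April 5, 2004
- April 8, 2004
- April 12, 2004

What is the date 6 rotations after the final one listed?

May 3, 2004

Gaps: 3, 4, 3, 4 days — not constant, but cyclic with period 2.
The events fall on every Monday and Thursday.
Next Thursday: April 15, 2004.
Next Monday: April 19, 2004.
Next Thursday: April 22, 2004.
The following Monday is April 26, 2004.
The following Thursday is April 29, 2004.
Next Monday: May 3, 2004.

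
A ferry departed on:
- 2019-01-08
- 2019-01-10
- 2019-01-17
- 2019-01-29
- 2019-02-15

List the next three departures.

Intervals are 2, 7, 12, 17 days — an arithmetic progression with common difference 5.
Next gap: 22 days. 2019-02-15 + 22 days = 2019-03-09.
Next gap: 27 days. 2019-03-09 + 27 days = 2019-04-05.
Next gap: 32 days. 2019-04-05 + 32 days = 2019-05-07.

2019-03-09, 2019-04-05, 2019-05-07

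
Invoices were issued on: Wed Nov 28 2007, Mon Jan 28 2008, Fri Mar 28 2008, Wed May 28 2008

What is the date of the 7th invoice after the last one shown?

Each date is the 28th; the gaps (61, 60, 61) track the month lengths.
The rule is the 28th of every 2 months.
Next: July 2008 → Mon Jul 28 2008.
September 2008: Sun Sep 28 2008.
November 2008: Fri Nov 28 2008.
January 2009: Wed Jan 28 2009.
March 2009: Sat Mar 28 2009.
May 2009: Thu May 28 2009.
Next: July 2009 → Tue Jul 28 2009.

Tue Jul 28 2009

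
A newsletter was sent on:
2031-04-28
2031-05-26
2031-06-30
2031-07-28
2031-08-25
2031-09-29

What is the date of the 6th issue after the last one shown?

2032-03-29

All Mondays; the gaps (28, 35, 28, 28, 35) vary with month length.
This is the last Monday of each month.
Last Monday of October 2031: 2031-10-27.
November 2031 ends with Monday 2031-11-24.
Last Monday of December 2031: 2031-12-29.
Last Monday of January 2032: 2032-01-26.
February 2032 ends with Monday 2032-02-23.
Last Monday of March 2032: 2032-03-29.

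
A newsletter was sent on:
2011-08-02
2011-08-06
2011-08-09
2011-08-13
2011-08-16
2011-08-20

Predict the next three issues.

2011-08-23, 2011-08-27, 2011-08-30

Gaps: 4, 3, 4, 3, 4 days — not constant, but cyclic with period 2.
The events fall on every Tuesday and Saturday.
Next Tuesday: 2011-08-23.
The following Saturday is 2011-08-27.
Next Tuesday: 2011-08-30.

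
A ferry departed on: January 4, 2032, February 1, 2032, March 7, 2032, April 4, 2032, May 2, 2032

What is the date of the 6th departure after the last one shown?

November 7, 2032

All dates are Sundays, 28, 35, 28, 28 days apart.
Specifically, the 1st Sunday of each month.
1st Sunday of June 2032: June 6, 2032.
1st Sunday of July 2032: July 4, 2032.
August 2032 — 1st Sunday is August 1, 2032.
September 2032 — 1st Sunday is September 5, 2032.
1st Sunday of October 2032: October 3, 2032.
1st Sunday of November 2032: November 7, 2032.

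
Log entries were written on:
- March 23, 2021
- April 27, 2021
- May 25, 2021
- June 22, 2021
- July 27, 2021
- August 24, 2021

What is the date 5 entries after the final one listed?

All dates are Tuesdays, 35, 28, 28, 35, 28 days apart.
Specifically, the 4th Tuesday of each month.
4th Tuesday of September 2021: September 28, 2021.
October 2021 — 4th Tuesday is October 26, 2021.
4th Tuesday of November 2021: November 23, 2021.
December 2021 — 4th Tuesday is December 28, 2021.
January 2022 — 4th Tuesday is January 25, 2022.

January 25, 2022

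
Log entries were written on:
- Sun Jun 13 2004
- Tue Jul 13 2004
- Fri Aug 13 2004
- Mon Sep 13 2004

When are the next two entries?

Gaps: 30, 31, 31 days — not constant. Every event is on the 13th of the month.
Pattern: the 13th of each month.
October 2004: Wed Oct 13 2004.
Next: November 2004 → Sat Nov 13 2004.

Wed Oct 13 2004, Sat Nov 13 2004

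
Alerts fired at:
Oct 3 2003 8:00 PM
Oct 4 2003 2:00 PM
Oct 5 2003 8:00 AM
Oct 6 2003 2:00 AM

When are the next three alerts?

The interval is a steady 18 hours (18, 18, 18).
Oct 6 2003 2:00 AM + 18 h = Oct 6 2003 8:00 PM.
Oct 6 2003 8:00 PM + 18 h = Oct 7 2003 2:00 PM.
Oct 7 2003 2:00 PM + 18 h = Oct 8 2003 8:00 AM.

Oct 6 2003 8:00 PM, Oct 7 2003 2:00 PM, Oct 8 2003 8:00 AM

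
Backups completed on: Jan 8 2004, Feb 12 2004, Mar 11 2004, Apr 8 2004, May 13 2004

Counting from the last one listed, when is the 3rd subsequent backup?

Aug 12 2004

Gaps: 35, 28, 28, 35 days — a mix of 28 and 35. Every date is a Thursday.
Each is the 2nd Thursday of its month.
2nd Thursday of June 2004: Jun 10 2004.
July 2004 — 2nd Thursday is Jul 8 2004.
August 2004 — 2nd Thursday is Aug 12 2004.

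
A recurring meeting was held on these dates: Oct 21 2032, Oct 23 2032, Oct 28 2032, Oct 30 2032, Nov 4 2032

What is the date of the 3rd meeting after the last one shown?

Nov 13 2032

Gaps: 2, 5, 2, 5 days — not constant, but cyclic with period 2.
The events fall on every Thursday and Saturday.
Next Saturday: Nov 6 2032.
The following Thursday is Nov 11 2032.
Next Saturday: Nov 13 2032.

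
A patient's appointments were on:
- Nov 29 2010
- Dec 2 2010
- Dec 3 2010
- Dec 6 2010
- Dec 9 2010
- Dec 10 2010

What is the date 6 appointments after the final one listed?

Dec 24 2010

Every event lands on a Monday or Thursday or Friday (gaps cycle 3, 1, 3, 3, 1).
So the schedule is: every Monday, Thursday and Friday.
The following Monday is Dec 13 2010.
The following Thursday is Dec 16 2010.
The following Friday is Dec 17 2010.
The following Monday is Dec 20 2010.
The following Thursday is Dec 23 2010.
Next Friday: Dec 24 2010.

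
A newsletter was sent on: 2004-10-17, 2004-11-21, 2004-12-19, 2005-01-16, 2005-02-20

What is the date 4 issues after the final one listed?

2005-06-19

Gaps: 35, 28, 28, 35 days — a mix of 28 and 35. Every date is a Sunday.
Each is the 3rd Sunday of its month.
3rd Sunday of March 2005: 2005-03-20.
3rd Sunday of April 2005: 2005-04-17.
3rd Sunday of May 2005: 2005-05-15.
June 2005 — 3rd Sunday is 2005-06-19.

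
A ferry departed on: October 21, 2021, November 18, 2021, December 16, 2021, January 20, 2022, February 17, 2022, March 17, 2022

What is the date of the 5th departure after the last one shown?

Gaps: 28, 28, 35, 28, 28 days — a mix of 28 and 35. Every date is a Thursday.
Each is the 3rd Thursday of its month.
April 2022 — 3rd Thursday is April 21, 2022.
3rd Thursday of May 2022: May 19, 2022.
June 2022 — 3rd Thursday is June 16, 2022.
July 2022 — 3rd Thursday is July 21, 2022.
3rd Thursday of August 2022: August 18, 2022.

August 18, 2022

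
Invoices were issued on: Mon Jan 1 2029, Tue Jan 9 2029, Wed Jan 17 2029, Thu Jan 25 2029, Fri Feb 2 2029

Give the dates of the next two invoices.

The spacing is 8, 8, 8, 8 days — always 8 days.
Fri Feb 2 2029 + 8 days = Sat Feb 10 2029.
Sat Feb 10 2029 + 8 days = Sun Feb 18 2029.

Sat Feb 10 2029, Sun Feb 18 2029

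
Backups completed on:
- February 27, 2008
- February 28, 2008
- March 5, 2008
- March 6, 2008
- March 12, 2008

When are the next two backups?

March 13, 2008; March 19, 2008

Gaps: 1, 6, 1, 6 days — not constant, but cyclic with period 2.
The events fall on every Wednesday and Thursday.
Next Thursday: March 13, 2008.
Next Wednesday: March 19, 2008.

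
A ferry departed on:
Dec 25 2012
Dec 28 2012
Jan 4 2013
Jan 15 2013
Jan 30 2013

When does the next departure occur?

Feb 18 2013

Gaps: 3, 7, 11, 15 days — each gap is 4 larger than the previous one.
Next gap: 19 days. Jan 30 2013 + 19 days = Feb 18 2013.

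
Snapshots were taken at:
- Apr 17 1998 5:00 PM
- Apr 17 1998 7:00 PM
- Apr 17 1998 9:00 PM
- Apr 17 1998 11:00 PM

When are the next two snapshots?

The interval is a steady 2 hours (2, 2, 2).
Apr 17 1998 11:00 PM + 2 h = Apr 18 1998 1:00 AM.
Apr 18 1998 1:00 AM + 2 h = Apr 18 1998 3:00 AM.

Apr 18 1998 1:00 AM, Apr 18 1998 3:00 AM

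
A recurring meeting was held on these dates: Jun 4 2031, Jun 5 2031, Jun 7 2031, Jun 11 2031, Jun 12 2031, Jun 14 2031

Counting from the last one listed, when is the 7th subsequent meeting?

Jul 2 2031

Every event lands on a Wednesday or Thursday or Saturday (gaps cycle 1, 2, 4, 1, 2).
So the schedule is: every Wednesday, Thursday and Saturday.
The following Wednesday is Jun 18 2031.
The following Thursday is Jun 19 2031.
The following Saturday is Jun 21 2031.
The following Wednesday is Jun 25 2031.
Next Thursday: Jun 26 2031.
The following Saturday is Jun 28 2031.
Next Wednesday: Jul 2 2031.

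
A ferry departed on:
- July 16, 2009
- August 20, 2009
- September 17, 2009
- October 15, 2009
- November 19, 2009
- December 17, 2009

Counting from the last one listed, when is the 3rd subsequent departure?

All dates are Thursdays, 35, 28, 28, 35, 28 days apart.
Specifically, the 3rd Thursday of each month.
January 2010 — 3rd Thursday is January 21, 2010.
3rd Thursday of February 2010: February 18, 2010.
March 2010 — 3rd Thursday is March 18, 2010.

March 18, 2010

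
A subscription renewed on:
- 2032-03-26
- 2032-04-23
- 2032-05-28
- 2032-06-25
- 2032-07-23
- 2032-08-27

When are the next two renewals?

2032-09-24, 2032-10-22

All dates are Fridays, 28, 35, 28, 28, 35 days apart.
Specifically, the 4th Friday of each month.
4th Friday of September 2032: 2032-09-24.
October 2032 — 4th Friday is 2032-10-22.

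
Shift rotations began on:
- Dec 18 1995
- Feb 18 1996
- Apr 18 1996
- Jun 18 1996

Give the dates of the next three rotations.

Aug 18 1996, Oct 18 1996, Dec 18 1996

The day-of-month is always 18 (62, 60, 61 days between events).
So this recurs on the 18th of every 2 months.
August 1996: Aug 18 1996.
Next: October 1996 → Oct 18 1996.
December 1996: Dec 18 1996.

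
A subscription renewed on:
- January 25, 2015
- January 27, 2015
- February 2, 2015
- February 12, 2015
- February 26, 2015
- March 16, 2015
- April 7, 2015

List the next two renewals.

May 3, 2015; June 2, 2015

Intervals are 2, 6, 10, 14, 18, 22 days — an arithmetic progression with common difference 4.
Next gap: 26 days. April 7, 2015 + 26 days = May 3, 2015.
Next gap: 30 days. May 3, 2015 + 30 days = June 2, 2015.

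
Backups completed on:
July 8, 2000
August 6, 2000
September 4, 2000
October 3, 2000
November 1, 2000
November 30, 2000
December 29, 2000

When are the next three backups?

January 27, 2001; February 25, 2001; March 26, 2001

The spacing is 29, 29, 29, 29, 29, 29 days — always 29 days.
December 29, 2000 + 29 days = January 27, 2001.
January 27, 2001 + 29 days = February 25, 2001.
February 25, 2001 + 29 days = March 26, 2001.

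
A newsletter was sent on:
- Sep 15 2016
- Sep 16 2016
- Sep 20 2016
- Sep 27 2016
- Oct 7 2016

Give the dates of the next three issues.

Intervals are 1, 4, 7, 10 days — an arithmetic progression with common difference 3.
Next gap: 13 days. Oct 7 2016 + 13 days = Oct 20 2016.
Next gap: 16 days. Oct 20 2016 + 16 days = Nov 5 2016.
Next gap: 19 days. Nov 5 2016 + 19 days = Nov 24 2016.

Oct 20 2016, Nov 5 2016, Nov 24 2016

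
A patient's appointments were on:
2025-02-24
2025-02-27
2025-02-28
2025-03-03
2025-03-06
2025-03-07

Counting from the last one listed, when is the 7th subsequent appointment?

Every event lands on a Monday or Thursday or Friday (gaps cycle 3, 1, 3, 3, 1).
So the schedule is: every Monday, Thursday and Friday.
The following Monday is 2025-03-10.
Next Thursday: 2025-03-13.
Next Friday: 2025-03-14.
Next Monday: 2025-03-17.
The following Thursday is 2025-03-20.
Next Friday: 2025-03-21.
Next Monday: 2025-03-24.

2025-03-24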